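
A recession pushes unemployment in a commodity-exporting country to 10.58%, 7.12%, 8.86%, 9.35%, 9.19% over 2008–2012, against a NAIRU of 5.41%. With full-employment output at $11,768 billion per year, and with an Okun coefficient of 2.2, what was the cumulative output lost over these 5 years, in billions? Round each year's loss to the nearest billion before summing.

$4,673 billion

Year 2008: gap = -2.2 × (10.58 - 5.41) = -11.374%, loss ≈ 11768 × 11.374/100 ≈ 1338.
Year 2009: gap = -2.2 × (7.12 - 5.41) = -3.762%, loss ≈ 11768 × 3.762/100 ≈ 443.
Year 2010: gap = -2.2 × (8.86 - 5.41) = -7.59%, loss ≈ 11768 × 7.59/100 ≈ 893.
Year 2011: gap = -2.2 × (9.35 - 5.41) = -8.668%, loss ≈ 11768 × 8.668/100 ≈ 1020.
Year 2012: gap = -2.2 × (9.19 - 5.41) = -8.316%, loss ≈ 11768 × 8.316/100 ≈ 979.
Total lost output = 1338 + 443 + 893 + 1020 + 979 = 4673 billion.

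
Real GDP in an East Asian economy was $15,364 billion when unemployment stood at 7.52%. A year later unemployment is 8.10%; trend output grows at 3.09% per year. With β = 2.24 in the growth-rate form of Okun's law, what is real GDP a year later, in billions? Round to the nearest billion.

$15,639 billion

Δu = 8.1 - 7.52 = 0.58 points.
Okun's law (growth form): g_Y = g_Y* - β × Δu = 3.09 - 2.24 × (0.58) = 3.09 - 1.2992 = 1.7908%.
Real GDP in the next year = 15364 × (1 + 1.7908/100) = 15364 × 1.017908 ≈ 15639 billion.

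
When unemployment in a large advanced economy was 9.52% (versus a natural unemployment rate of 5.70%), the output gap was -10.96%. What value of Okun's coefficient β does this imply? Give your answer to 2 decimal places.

Okun's law: output gap = -β × (u - u*).
-10.96 = -β × (9.52 - 5.7) = -β × 3.82, so β = 10.96/3.82 = 2.87.

β ≈ 2.87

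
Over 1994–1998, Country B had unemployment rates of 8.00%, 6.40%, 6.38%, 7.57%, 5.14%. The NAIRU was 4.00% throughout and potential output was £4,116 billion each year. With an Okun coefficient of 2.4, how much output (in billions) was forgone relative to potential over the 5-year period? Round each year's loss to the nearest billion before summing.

£1,333 billion

Year 1994: gap = -2.4 × (8 - 4) = -9.6%, loss ≈ 4116 × 9.6/100 ≈ 395.
Year 1995: gap = -2.4 × (6.4 - 4) = -5.76%, loss ≈ 4116 × 5.76/100 ≈ 237.
Year 1996: gap = -2.4 × (6.38 - 4) = -5.712%, loss ≈ 4116 × 5.712/100 ≈ 235.
Year 1997: gap = -2.4 × (7.57 - 4) = -8.568%, loss ≈ 4116 × 8.568/100 ≈ 353.
Year 1998: gap = -2.4 × (5.14 - 4) = -2.736%, loss ≈ 4116 × 2.736/100 ≈ 113.
Total lost output = 395 + 237 + 235 + 353 + 113 = 1333 billion.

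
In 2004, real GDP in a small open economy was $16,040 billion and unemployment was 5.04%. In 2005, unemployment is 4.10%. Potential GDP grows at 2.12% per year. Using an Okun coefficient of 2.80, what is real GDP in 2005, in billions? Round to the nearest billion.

$16,802 billion

Δu = 4.1 - 5.04 = -0.94 points.
Okun's law (growth form): g_Y = g_Y* - β × Δu = 2.12 - 2.80 × (-0.94) = 2.12 + 2.632 = 4.752%.
Real GDP in the next year = 16040 × (1 + 4.752/100) = 16040 × 1.04752 ≈ 16802 billion.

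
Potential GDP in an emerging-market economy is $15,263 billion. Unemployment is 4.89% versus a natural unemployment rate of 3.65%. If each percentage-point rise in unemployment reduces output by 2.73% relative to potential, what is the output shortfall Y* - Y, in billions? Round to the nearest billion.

Output gap = -2.73 × (4.89 - 3.65) = -2.73 × 1.24 = -3.3852%.
Actual GDP ≈ 15263 × 0.966148 ≈ 14746 billion, so the shortfall is 15263 - 14746 = 517 billion.

$517 billion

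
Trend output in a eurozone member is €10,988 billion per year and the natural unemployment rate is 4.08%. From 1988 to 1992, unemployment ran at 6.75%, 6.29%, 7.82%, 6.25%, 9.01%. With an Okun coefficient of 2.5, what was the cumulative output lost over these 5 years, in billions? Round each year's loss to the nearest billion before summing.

Year 1988: gap = -2.5 × (6.75 - 4.08) = -6.675%, loss ≈ 10988 × 6.675/100 ≈ 733.
Year 1989: gap = -2.5 × (6.29 - 4.08) = -5.525%, loss ≈ 10988 × 5.525/100 ≈ 607.
Year 1990: gap = -2.5 × (7.82 - 4.08) = -9.35%, loss ≈ 10988 × 9.35/100 ≈ 1027.
Year 1991: gap = -2.5 × (6.25 - 4.08) = -5.425%, loss ≈ 10988 × 5.425/100 ≈ 596.
Year 1992: gap = -2.5 × (9.01 - 4.08) = -12.325%, loss ≈ 10988 × 12.325/100 ≈ 1354.
Total lost output = 733 + 607 + 1027 + 596 + 1354 = 4317 billion.

€4,317 billion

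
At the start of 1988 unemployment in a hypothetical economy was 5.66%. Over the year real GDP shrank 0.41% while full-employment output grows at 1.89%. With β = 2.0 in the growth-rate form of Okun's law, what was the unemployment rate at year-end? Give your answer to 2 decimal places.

Growth-rate Okun's law: g_Y = g_Y* - β × Δu, so Δu = (g_Y* - g_Y)/β.
Δu = (1.89 + 0.41)/2.0 = 2.3/2.0 = 1.15 percentage points.
Year-end unemployment = 5.66 + 1.15 = 6.81%.

6.81%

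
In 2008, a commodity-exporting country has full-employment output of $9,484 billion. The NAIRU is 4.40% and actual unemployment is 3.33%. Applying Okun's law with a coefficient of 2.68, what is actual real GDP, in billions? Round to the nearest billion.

Unemployment gap = 3.33 - 4.4 = -1.07 points, so the output gap is -2.68 × (-1.07) = 2.8676%.
Actual GDP = 9484 × (1 + 2.8676/100) = 9484 × 1.028676 ≈ 9756 billion.

$9,756 billion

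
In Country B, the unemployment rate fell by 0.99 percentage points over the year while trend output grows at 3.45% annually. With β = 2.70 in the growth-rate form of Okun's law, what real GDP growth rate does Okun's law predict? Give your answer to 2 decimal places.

Growth-rate Okun's law: g_Y = g_Y* - β × Δu.
g_Y = 3.45 - 2.70 × (-0.99) = 3.45 + 2.673 = 6.123%, i.e. 6.12% to 2 d.p.

6.12%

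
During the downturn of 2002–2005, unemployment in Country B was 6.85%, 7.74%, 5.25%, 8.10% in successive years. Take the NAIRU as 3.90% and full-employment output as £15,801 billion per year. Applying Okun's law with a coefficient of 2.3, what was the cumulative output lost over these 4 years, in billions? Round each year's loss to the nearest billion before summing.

£4,485 billion

Year 2002: gap = -2.3 × (6.85 - 3.9) = -6.785%, loss ≈ 15801 × 6.785/100 ≈ 1072.
Year 2003: gap = -2.3 × (7.74 - 3.9) = -8.832%, loss ≈ 15801 × 8.832/100 ≈ 1396.
Year 2004: gap = -2.3 × (5.25 - 3.9) = -3.105%, loss ≈ 15801 × 3.105/100 ≈ 491.
Year 2005: gap = -2.3 × (8.1 - 3.9) = -9.66%, loss ≈ 15801 × 9.66/100 ≈ 1526.
Total lost output = 1072 + 1396 + 491 + 1526 = 4485 billion.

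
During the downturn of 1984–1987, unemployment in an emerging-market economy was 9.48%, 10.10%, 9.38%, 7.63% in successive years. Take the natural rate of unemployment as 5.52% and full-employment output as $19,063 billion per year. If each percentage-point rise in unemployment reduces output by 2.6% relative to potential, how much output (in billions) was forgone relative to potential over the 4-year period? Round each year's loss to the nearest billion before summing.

$7,192 billion

Year 1984: gap = -2.6 × (9.48 - 5.52) = -10.296%, loss ≈ 19063 × 10.296/100 ≈ 1963.
Year 1985: gap = -2.6 × (10.1 - 5.52) = -11.908%, loss ≈ 19063 × 11.908/100 ≈ 2270.
Year 1986: gap = -2.6 × (9.38 - 5.52) = -10.036%, loss ≈ 19063 × 10.036/100 ≈ 1913.
Year 1987: gap = -2.6 × (7.63 - 5.52) = -5.486%, loss ≈ 19063 × 5.486/100 ≈ 1046.
Total lost output = 1963 + 2270 + 1913 + 1046 = 7192 billion.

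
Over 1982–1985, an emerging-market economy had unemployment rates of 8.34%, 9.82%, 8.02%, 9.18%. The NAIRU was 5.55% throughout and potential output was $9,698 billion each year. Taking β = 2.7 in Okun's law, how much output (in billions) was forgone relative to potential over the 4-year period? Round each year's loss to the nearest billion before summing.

$3,447 billion

Year 1982: gap = -2.7 × (8.34 - 5.55) = -7.533%, loss ≈ 9698 × 7.533/100 ≈ 731.
Year 1983: gap = -2.7 × (9.82 - 5.55) = -11.529%, loss ≈ 9698 × 11.529/100 ≈ 1118.
Year 1984: gap = -2.7 × (8.02 - 5.55) = -6.669%, loss ≈ 9698 × 6.669/100 ≈ 647.
Year 1985: gap = -2.7 × (9.18 - 5.55) = -9.801%, loss ≈ 9698 × 9.801/100 ≈ 951.
Total lost output = 731 + 1118 + 647 + 951 = 3447 billion.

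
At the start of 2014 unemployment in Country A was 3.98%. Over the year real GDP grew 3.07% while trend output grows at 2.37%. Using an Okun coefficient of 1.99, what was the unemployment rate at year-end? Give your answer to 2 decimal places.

Growth-rate Okun's law: g_Y = g_Y* - β × Δu, so Δu = (g_Y* - g_Y)/β.
Δu = (2.37 - 3.07)/1.99 = -0.7/1.99 = -0.35 percentage points.
Year-end unemployment = 3.98 - 0.35 = 3.63%.

3.63%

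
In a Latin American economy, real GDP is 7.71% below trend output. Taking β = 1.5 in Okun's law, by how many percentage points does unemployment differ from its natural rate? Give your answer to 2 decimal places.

5.14 percentage points

Okun's law: output gap = -β × (u - u*), so u - u* = -(output gap)/β.
u - u* = -(-7.71)/1.5 = 5.14 percentage points.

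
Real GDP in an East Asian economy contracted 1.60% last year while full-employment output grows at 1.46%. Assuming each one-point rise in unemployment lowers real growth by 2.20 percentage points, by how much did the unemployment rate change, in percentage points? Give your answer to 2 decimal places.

Growth-rate Okun's law: g_Y = g_Y* - β × Δu, so Δu = (g_Y* - g_Y)/β.
Δu = (1.46 + 1.6)/2.20 = 3.06/2.20 = 1.39 percentage points.

1.39 percentage points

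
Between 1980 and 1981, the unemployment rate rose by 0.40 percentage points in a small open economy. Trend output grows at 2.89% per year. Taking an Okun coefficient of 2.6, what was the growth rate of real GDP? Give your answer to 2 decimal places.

Growth-rate Okun's law: g_Y = g_Y* - β × Δu.
g_Y = 2.89 - 2.6 × (0.40) = 2.89 - 1.04 = 1.85%, i.e. 1.85% to 2 d.p.

1.85%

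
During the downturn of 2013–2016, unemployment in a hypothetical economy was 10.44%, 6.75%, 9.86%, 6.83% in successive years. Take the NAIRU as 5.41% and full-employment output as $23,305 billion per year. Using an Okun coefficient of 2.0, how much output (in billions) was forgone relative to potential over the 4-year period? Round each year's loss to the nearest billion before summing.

Year 2013: gap = -2.0 × (10.44 - 5.41) = -10.06%, loss ≈ 23305 × 10.06/100 ≈ 2344.
Year 2014: gap = -2.0 × (6.75 - 5.41) = -2.68%, loss ≈ 23305 × 2.68/100 ≈ 625.
Year 2015: gap = -2.0 × (9.86 - 5.41) = -8.9%, loss ≈ 23305 × 8.9/100 ≈ 2074.
Year 2016: gap = -2.0 × (6.83 - 5.41) = -2.84%, loss ≈ 23305 × 2.84/100 ≈ 662.
Total lost output = 2344 + 625 + 2074 + 662 = 5705 billion.

$5,705 billion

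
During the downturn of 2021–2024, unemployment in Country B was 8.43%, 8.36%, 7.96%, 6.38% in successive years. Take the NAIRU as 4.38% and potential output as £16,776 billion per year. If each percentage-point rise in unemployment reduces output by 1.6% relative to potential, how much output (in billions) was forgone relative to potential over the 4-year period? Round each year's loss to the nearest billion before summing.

£3,653 billion

Year 2021: gap = -1.6 × (8.43 - 4.38) = -6.48%, loss ≈ 16776 × 6.48/100 ≈ 1087.
Year 2022: gap = -1.6 × (8.36 - 4.38) = -6.368%, loss ≈ 16776 × 6.368/100 ≈ 1068.
Year 2023: gap = -1.6 × (7.96 - 4.38) = -5.728%, loss ≈ 16776 × 5.728/100 ≈ 961.
Year 2024: gap = -1.6 × (6.38 - 4.38) = -3.2%, loss ≈ 16776 × 3.2/100 ≈ 537.
Total lost output = 1087 + 1068 + 961 + 537 = 3653 billion.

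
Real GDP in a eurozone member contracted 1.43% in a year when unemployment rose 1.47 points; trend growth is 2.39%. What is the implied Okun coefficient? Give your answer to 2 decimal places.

Growth form: g_Y = g_Y* - β × Δu, so β = (g_Y* - g_Y)/Δu.
β = (2.39 + 1.43)/1.47 = 3.82/1.47 = 2.60.

β ≈ 2.60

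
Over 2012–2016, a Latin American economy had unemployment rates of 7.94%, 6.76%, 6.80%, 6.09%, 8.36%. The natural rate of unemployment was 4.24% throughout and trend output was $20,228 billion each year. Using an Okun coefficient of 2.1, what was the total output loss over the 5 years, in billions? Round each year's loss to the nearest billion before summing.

Year 2012: gap = -2.1 × (7.94 - 4.24) = -7.77%, loss ≈ 20228 × 7.77/100 ≈ 1572.
Year 2013: gap = -2.1 × (6.76 - 4.24) = -5.292%, loss ≈ 20228 × 5.292/100 ≈ 1070.
Year 2014: gap = -2.1 × (6.8 - 4.24) = -5.376%, loss ≈ 20228 × 5.376/100 ≈ 1087.
Year 2015: gap = -2.1 × (6.09 - 4.24) = -3.885%, loss ≈ 20228 × 3.885/100 ≈ 786.
Year 2016: gap = -2.1 × (8.36 - 4.24) = -8.652%, loss ≈ 20228 × 8.652/100 ≈ 1750.
Total lost output = 1572 + 1070 + 1087 + 786 + 1750 = 6265 billion.

$6,265 billion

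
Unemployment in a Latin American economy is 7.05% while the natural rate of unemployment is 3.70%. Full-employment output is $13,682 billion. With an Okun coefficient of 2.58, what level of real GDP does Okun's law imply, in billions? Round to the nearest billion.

Unemployment gap = 7.05 - 3.7 = 3.35 points, so the output gap is -2.58 × 3.35 = -8.643%.
Actual GDP = 13682 × (1 - 8.643/100) = 13682 × 0.91357 ≈ 12499 billion.

$12,499 billion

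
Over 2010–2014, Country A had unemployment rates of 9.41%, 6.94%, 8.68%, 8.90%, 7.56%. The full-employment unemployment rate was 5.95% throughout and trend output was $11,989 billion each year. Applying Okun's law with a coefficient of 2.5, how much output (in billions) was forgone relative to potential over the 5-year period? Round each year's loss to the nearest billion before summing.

Year 2010: gap = -2.5 × (9.41 - 5.95) = -8.65%, loss ≈ 11989 × 8.65/100 ≈ 1037.
Year 2011: gap = -2.5 × (6.94 - 5.95) = -2.475%, loss ≈ 11989 × 2.475/100 ≈ 297.
Year 2012: gap = -2.5 × (8.68 - 5.95) = -6.825%, loss ≈ 11989 × 6.825/100 ≈ 818.
Year 2013: gap = -2.5 × (8.9 - 5.95) = -7.375%, loss ≈ 11989 × 7.375/100 ≈ 884.
Year 2014: gap = -2.5 × (7.56 - 5.95) = -4.025%, loss ≈ 11989 × 4.025/100 ≈ 483.
Total lost output = 1037 + 297 + 818 + 884 + 483 = 3519 billion.

$3,519 billion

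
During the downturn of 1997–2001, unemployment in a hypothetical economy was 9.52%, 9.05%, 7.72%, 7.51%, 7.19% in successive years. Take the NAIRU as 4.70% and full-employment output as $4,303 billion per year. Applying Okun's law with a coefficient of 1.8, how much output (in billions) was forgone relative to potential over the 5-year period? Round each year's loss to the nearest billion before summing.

Year 1997: gap = -1.8 × (9.52 - 4.7) = -8.676%, loss ≈ 4303 × 8.676/100 ≈ 373.
Year 1998: gap = -1.8 × (9.05 - 4.7) = -7.83%, loss ≈ 4303 × 7.83/100 ≈ 337.
Year 1999: gap = -1.8 × (7.72 - 4.7) = -5.436%, loss ≈ 4303 × 5.436/100 ≈ 234.
Year 2000: gap = -1.8 × (7.51 - 4.7) = -5.058%, loss ≈ 4303 × 5.058/100 ≈ 218.
Year 2001: gap = -1.8 × (7.19 - 4.7) = -4.482%, loss ≈ 4303 × 4.482/100 ≈ 193.
Total lost output = 373 + 337 + 234 + 218 + 193 = 1355 billion.

$1,355 billion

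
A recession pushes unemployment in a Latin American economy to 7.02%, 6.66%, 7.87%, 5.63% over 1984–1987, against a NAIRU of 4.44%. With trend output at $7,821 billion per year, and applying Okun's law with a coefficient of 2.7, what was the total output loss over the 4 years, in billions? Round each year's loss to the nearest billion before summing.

$1,989 billion

Year 1984: gap = -2.7 × (7.02 - 4.44) = -6.966%, loss ≈ 7821 × 6.966/100 ≈ 545.
Year 1985: gap = -2.7 × (6.66 - 4.44) = -5.994%, loss ≈ 7821 × 5.994/100 ≈ 469.
Year 1986: gap = -2.7 × (7.87 - 4.44) = -9.261%, loss ≈ 7821 × 9.261/100 ≈ 724.
Year 1987: gap = -2.7 × (5.63 - 4.44) = -3.213%, loss ≈ 7821 × 3.213/100 ≈ 251.
Total lost output = 545 + 469 + 724 + 251 = 1989 billion.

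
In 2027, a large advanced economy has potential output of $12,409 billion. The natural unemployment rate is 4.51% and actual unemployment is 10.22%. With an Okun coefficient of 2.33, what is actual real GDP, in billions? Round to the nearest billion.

Unemployment gap = 10.22 - 4.51 = 5.71 points, so the output gap is -2.33 × 5.71 = -13.3043%.
Actual GDP = 12409 × (1 - 13.3043/100) = 12409 × 0.866957 ≈ 10758 billion.

$10,758 billion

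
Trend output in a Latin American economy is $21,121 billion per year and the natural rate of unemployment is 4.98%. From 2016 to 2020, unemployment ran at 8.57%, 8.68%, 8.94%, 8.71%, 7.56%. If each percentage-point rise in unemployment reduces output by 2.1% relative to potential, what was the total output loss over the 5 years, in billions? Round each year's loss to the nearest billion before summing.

Year 2016: gap = -2.1 × (8.57 - 4.98) = -7.539%, loss ≈ 21121 × 7.539/100 ≈ 1592.
Year 2017: gap = -2.1 × (8.68 - 4.98) = -7.77%, loss ≈ 21121 × 7.77/100 ≈ 1641.
Year 2018: gap = -2.1 × (8.94 - 4.98) = -8.316%, loss ≈ 21121 × 8.316/100 ≈ 1756.
Year 2019: gap = -2.1 × (8.71 - 4.98) = -7.833%, loss ≈ 21121 × 7.833/100 ≈ 1654.
Year 2020: gap = -2.1 × (7.56 - 4.98) = -5.418%, loss ≈ 21121 × 5.418/100 ≈ 1144.
Total lost output = 1592 + 1641 + 1756 + 1654 + 1144 = 7787 billion.

$7,787 billion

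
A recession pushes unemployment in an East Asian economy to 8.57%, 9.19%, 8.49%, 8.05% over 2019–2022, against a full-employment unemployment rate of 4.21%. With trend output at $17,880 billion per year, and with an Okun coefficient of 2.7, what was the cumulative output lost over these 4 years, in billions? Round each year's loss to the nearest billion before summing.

$8,429 billion

Year 2019: gap = -2.7 × (8.57 - 4.21) = -11.772%, loss ≈ 17880 × 11.772/100 ≈ 2105.
Year 2020: gap = -2.7 × (9.19 - 4.21) = -13.446%, loss ≈ 17880 × 13.446/100 ≈ 2404.
Year 2021: gap = -2.7 × (8.49 - 4.21) = -11.556%, loss ≈ 17880 × 11.556/100 ≈ 2066.
Year 2022: gap = -2.7 × (8.05 - 4.21) = -10.368%, loss ≈ 17880 × 10.368/100 ≈ 1854.
Total lost output = 2105 + 2404 + 2066 + 1854 = 8429 billion.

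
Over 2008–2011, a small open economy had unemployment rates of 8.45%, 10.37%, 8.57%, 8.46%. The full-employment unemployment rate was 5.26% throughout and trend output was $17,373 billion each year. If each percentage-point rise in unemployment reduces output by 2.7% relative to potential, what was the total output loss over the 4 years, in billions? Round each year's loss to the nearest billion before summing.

$6,947 billion

Year 2008: gap = -2.7 × (8.45 - 5.26) = -8.613%, loss ≈ 17373 × 8.613/100 ≈ 1496.
Year 2009: gap = -2.7 × (10.37 - 5.26) = -13.797%, loss ≈ 17373 × 13.797/100 ≈ 2397.
Year 2010: gap = -2.7 × (8.57 - 5.26) = -8.937%, loss ≈ 17373 × 8.937/100 ≈ 1553.
Year 2011: gap = -2.7 × (8.46 - 5.26) = -8.64%, loss ≈ 17373 × 8.64/100 ≈ 1501.
Total lost output = 1496 + 2397 + 1553 + 1501 = 6947 billion.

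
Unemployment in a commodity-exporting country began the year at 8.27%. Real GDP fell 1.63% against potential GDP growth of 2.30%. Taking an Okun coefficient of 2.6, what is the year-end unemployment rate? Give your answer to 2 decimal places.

9.78%

Growth-rate Okun's law: g_Y = g_Y* - β × Δu, so Δu = (g_Y* - g_Y)/β.
Δu = (2.3 + 1.63)/2.6 = 3.93/2.6 = 1.51 percentage points.
Year-end unemployment = 8.27 + 1.51 = 9.78%.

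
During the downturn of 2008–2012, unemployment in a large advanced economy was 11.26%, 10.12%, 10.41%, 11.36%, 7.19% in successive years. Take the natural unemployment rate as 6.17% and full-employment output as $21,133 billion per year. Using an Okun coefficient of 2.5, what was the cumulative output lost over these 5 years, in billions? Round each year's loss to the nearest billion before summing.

Year 2008: gap = -2.5 × (11.26 - 6.17) = -12.725%, loss ≈ 21133 × 12.725/100 ≈ 2689.
Year 2009: gap = -2.5 × (10.12 - 6.17) = -9.875%, loss ≈ 21133 × 9.875/100 ≈ 2087.
Year 2010: gap = -2.5 × (10.41 - 6.17) = -10.6%, loss ≈ 21133 × 10.6/100 ≈ 2240.
Year 2011: gap = -2.5 × (11.36 - 6.17) = -12.975%, loss ≈ 21133 × 12.975/100 ≈ 2742.
Year 2012: gap = -2.5 × (7.19 - 6.17) = -2.55%, loss ≈ 21133 × 2.55/100 ≈ 539.
Total lost output = 2689 + 2087 + 2240 + 2742 + 539 = 10297 billion.

$10,297 billion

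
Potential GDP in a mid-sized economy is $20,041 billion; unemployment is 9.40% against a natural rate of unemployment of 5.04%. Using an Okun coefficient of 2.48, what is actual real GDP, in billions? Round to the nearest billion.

Unemployment gap = 9.4 - 5.04 = 4.36 points, so the output gap is -2.48 × 4.36 = -10.8128%.
Actual GDP = 20041 × (1 - 10.8128/100) = 20041 × 0.891872 ≈ 17874 billion.

$17,874 billion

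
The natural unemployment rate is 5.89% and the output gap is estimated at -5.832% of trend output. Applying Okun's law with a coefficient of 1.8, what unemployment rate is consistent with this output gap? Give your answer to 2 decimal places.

From Okun's law, u - u* = -(output gap)/β = -(-5.832)/1.8 = 3.24 points.
So u = 5.89 + 3.24 = 9.13%.

9.13%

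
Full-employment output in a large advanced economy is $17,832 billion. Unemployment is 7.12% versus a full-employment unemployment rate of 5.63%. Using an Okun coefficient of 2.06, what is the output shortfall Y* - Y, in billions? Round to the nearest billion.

$547 billion

Output gap = -2.06 × (7.12 - 5.63) = -2.06 × 1.49 = -3.0694%.
Actual GDP ≈ 17832 × 0.969306 ≈ 17285 billion, so the shortfall is 17832 - 17285 = 547 billion.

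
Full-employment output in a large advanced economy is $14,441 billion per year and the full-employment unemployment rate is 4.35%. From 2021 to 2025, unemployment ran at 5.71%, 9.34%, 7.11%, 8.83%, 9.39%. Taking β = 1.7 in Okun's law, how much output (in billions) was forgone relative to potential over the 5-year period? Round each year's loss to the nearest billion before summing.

$4,574 billion

Year 2021: gap = -1.7 × (5.71 - 4.35) = -2.312%, loss ≈ 14441 × 2.312/100 ≈ 334.
Year 2022: gap = -1.7 × (9.34 - 4.35) = -8.483%, loss ≈ 14441 × 8.483/100 ≈ 1225.
Year 2023: gap = -1.7 × (7.11 - 4.35) = -4.692%, loss ≈ 14441 × 4.692/100 ≈ 678.
Year 2024: gap = -1.7 × (8.83 - 4.35) = -7.616%, loss ≈ 14441 × 7.616/100 ≈ 1100.
Year 2025: gap = -1.7 × (9.39 - 4.35) = -8.568%, loss ≈ 14441 × 8.568/100 ≈ 1237.
Total lost output = 334 + 1225 + 678 + 1100 + 1237 = 4574 billion.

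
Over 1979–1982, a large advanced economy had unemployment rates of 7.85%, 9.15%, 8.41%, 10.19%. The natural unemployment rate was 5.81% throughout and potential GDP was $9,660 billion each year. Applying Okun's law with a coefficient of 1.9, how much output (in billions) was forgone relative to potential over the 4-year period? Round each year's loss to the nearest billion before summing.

Year 1979: gap = -1.9 × (7.85 - 5.81) = -3.876%, loss ≈ 9660 × 3.876/100 ≈ 374.
Year 1980: gap = -1.9 × (9.15 - 5.81) = -6.346%, loss ≈ 9660 × 6.346/100 ≈ 613.
Year 1981: gap = -1.9 × (8.41 - 5.81) = -4.94%, loss ≈ 9660 × 4.94/100 ≈ 477.
Year 1982: gap = -1.9 × (10.19 - 5.81) = -8.322%, loss ≈ 9660 × 8.322/100 ≈ 804.
Total lost output = 374 + 613 + 477 + 804 = 2268 billion.

$2,268 billion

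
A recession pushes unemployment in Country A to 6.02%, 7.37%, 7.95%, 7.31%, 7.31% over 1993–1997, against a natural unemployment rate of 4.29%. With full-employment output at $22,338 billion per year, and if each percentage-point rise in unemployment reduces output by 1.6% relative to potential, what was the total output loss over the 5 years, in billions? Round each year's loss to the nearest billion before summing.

Year 1993: gap = -1.6 × (6.02 - 4.29) = -2.768%, loss ≈ 22338 × 2.768/100 ≈ 618.
Year 1994: gap = -1.6 × (7.37 - 4.29) = -4.928%, loss ≈ 22338 × 4.928/100 ≈ 1101.
Year 1995: gap = -1.6 × (7.95 - 4.29) = -5.856%, loss ≈ 22338 × 5.856/100 ≈ 1308.
Year 1996: gap = -1.6 × (7.31 - 4.29) = -4.832%, loss ≈ 22338 × 4.832/100 ≈ 1079.
Year 1997: gap = -1.6 × (7.31 - 4.29) = -4.832%, loss ≈ 22338 × 4.832/100 ≈ 1079.
Total lost output = 618 + 1101 + 1308 + 1079 + 1079 = 5185 billion.

$5,185 billion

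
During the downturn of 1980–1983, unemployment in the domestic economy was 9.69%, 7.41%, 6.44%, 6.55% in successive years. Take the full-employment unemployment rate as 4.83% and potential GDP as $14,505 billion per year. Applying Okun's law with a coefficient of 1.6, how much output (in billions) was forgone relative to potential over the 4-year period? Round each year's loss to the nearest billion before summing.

$2,500 billion

Year 1980: gap = -1.6 × (9.69 - 4.83) = -7.776%, loss ≈ 14505 × 7.776/100 ≈ 1128.
Year 1981: gap = -1.6 × (7.41 - 4.83) = -4.128%, loss ≈ 14505 × 4.128/100 ≈ 599.
Year 1982: gap = -1.6 × (6.44 - 4.83) = -2.576%, loss ≈ 14505 × 2.576/100 ≈ 374.
Year 1983: gap = -1.6 × (6.55 - 4.83) = -2.752%, loss ≈ 14505 × 2.752/100 ≈ 399.
Total lost output = 1128 + 599 + 374 + 399 = 2500 billion.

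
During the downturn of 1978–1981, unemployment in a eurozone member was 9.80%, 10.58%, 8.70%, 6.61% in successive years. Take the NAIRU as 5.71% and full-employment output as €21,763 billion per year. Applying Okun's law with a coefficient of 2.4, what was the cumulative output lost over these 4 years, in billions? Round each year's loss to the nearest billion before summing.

€6,712 billion

Year 1978: gap = -2.4 × (9.8 - 5.71) = -9.816%, loss ≈ 21763 × 9.816/100 ≈ 2136.
Year 1979: gap = -2.4 × (10.58 - 5.71) = -11.688%, loss ≈ 21763 × 11.688/100 ≈ 2544.
Year 1980: gap = -2.4 × (8.7 - 5.71) = -7.176%, loss ≈ 21763 × 7.176/100 ≈ 1562.
Year 1981: gap = -2.4 × (6.61 - 5.71) = -2.16%, loss ≈ 21763 × 2.16/100 ≈ 470.
Total lost output = 2136 + 2544 + 1562 + 470 = 6712 billion.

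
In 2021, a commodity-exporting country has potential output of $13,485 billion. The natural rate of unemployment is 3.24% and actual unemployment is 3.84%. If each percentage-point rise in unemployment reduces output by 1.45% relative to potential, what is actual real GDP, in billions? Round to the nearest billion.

$13,368 billion

Unemployment gap = 3.84 - 3.24 = 0.6 points, so the output gap is -1.45 × 0.6 = -0.87%.
Actual GDP = 13485 × (1 - 0.87/100) = 13485 × 0.9913 ≈ 13368 billion.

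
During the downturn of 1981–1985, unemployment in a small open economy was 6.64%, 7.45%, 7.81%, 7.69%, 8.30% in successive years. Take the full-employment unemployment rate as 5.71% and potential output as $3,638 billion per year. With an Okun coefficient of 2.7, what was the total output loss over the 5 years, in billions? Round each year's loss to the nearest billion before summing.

$916 billion

Year 1981: gap = -2.7 × (6.64 - 5.71) = -2.511%, loss ≈ 3638 × 2.511/100 ≈ 91.
Year 1982: gap = -2.7 × (7.45 - 5.71) = -4.698%, loss ≈ 3638 × 4.698/100 ≈ 171.
Year 1983: gap = -2.7 × (7.81 - 5.71) = -5.67%, loss ≈ 3638 × 5.67/100 ≈ 206.
Year 1984: gap = -2.7 × (7.69 - 5.71) = -5.346%, loss ≈ 3638 × 5.346/100 ≈ 194.
Year 1985: gap = -2.7 × (8.3 - 5.71) = -6.993%, loss ≈ 3638 × 6.993/100 ≈ 254.
Total lost output = 91 + 171 + 206 + 194 + 254 = 916 billion.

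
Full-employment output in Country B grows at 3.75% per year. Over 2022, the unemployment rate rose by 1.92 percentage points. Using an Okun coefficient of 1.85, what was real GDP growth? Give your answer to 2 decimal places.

0.20%

Growth-rate Okun's law: g_Y = g_Y* - β × Δu.
g_Y = 3.75 - 1.85 × (1.92) = 3.75 - 3.552 = 0.198%, i.e. 0.20% to 2 d.p.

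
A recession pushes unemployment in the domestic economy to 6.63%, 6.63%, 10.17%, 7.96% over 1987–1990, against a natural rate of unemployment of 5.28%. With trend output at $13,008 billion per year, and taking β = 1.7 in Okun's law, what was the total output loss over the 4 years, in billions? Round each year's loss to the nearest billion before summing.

Year 1987: gap = -1.7 × (6.63 - 5.28) = -2.295%, loss ≈ 13008 × 2.295/100 ≈ 299.
Year 1988: gap = -1.7 × (6.63 - 5.28) = -2.295%, loss ≈ 13008 × 2.295/100 ≈ 299.
Year 1989: gap = -1.7 × (10.17 - 5.28) = -8.313%, loss ≈ 13008 × 8.313/100 ≈ 1081.
Year 1990: gap = -1.7 × (7.96 - 5.28) = -4.556%, loss ≈ 13008 × 4.556/100 ≈ 593.
Total lost output = 299 + 299 + 1081 + 593 = 2272 billion.

$2,272 billion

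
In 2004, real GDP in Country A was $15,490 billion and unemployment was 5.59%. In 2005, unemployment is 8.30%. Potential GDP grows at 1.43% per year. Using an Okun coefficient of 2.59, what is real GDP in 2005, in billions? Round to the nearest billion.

$14,624 billion

Δu = 8.3 - 5.59 = 2.71 points.
Okun's law (growth form): g_Y = g_Y* - β × Δu = 1.43 - 2.59 × (2.71) = 1.43 - 7.0189 = -5.5889%.
Real GDP in the next year = 15490 × (1 - 5.5889/100) = 15490 × 0.944111 ≈ 14624 billion.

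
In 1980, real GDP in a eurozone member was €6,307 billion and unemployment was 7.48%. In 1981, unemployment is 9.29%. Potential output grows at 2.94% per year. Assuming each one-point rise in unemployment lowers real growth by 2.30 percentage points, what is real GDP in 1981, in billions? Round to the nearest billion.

Δu = 9.29 - 7.48 = 1.81 points.
Okun's law (growth form): g_Y = g_Y* - β × Δu = 2.94 - 2.30 × (1.81) = 2.94 - 4.163 = -1.223%.
Real GDP in the next year = 6307 × (1 - 1.223/100) = 6307 × 0.98777 ≈ 6230 billion.

€6,230 billion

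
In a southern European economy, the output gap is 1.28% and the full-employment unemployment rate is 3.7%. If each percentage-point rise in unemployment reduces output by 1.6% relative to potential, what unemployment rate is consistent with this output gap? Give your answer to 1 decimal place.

From Okun's law, u - u* = -(output gap)/β = -(1.28)/1.6 = -0.8 points.
So u = 3.7 - 0.8 = 2.9%.

2.9%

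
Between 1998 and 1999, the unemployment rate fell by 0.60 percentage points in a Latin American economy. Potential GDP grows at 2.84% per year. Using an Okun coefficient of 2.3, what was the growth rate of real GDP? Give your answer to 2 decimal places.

4.22%

Growth-rate Okun's law: g_Y = g_Y* - β × Δu.
g_Y = 2.84 - 2.3 × (-0.60) = 2.84 + 1.38 = 4.22%, i.e. 4.22% to 2 d.p.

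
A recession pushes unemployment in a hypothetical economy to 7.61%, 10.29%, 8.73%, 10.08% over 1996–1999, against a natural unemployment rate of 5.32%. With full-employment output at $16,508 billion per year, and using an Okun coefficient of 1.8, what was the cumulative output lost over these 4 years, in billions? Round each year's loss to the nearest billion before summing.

$4,584 billion

Year 1996: gap = -1.8 × (7.61 - 5.32) = -4.122%, loss ≈ 16508 × 4.122/100 ≈ 680.
Year 1997: gap = -1.8 × (10.29 - 5.32) = -8.946%, loss ≈ 16508 × 8.946/100 ≈ 1477.
Year 1998: gap = -1.8 × (8.73 - 5.32) = -6.138%, loss ≈ 16508 × 6.138/100 ≈ 1013.
Year 1999: gap = -1.8 × (10.08 - 5.32) = -8.568%, loss ≈ 16508 × 8.568/100 ≈ 1414.
Total lost output = 680 + 1477 + 1013 + 1414 = 4584 billion.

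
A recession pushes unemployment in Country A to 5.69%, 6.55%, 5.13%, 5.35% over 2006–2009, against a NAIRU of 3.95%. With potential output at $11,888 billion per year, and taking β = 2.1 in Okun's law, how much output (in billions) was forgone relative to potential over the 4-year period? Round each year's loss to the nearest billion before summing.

Year 2006: gap = -2.1 × (5.69 - 3.95) = -3.654%, loss ≈ 11888 × 3.654/100 ≈ 434.
Year 2007: gap = -2.1 × (6.55 - 3.95) = -5.46%, loss ≈ 11888 × 5.46/100 ≈ 649.
Year 2008: gap = -2.1 × (5.13 - 3.95) = -2.478%, loss ≈ 11888 × 2.478/100 ≈ 295.
Year 2009: gap = -2.1 × (5.35 - 3.95) = -2.94%, loss ≈ 11888 × 2.94/100 ≈ 350.
Total lost output = 434 + 649 + 295 + 350 = 1728 billion.

$1,728 billion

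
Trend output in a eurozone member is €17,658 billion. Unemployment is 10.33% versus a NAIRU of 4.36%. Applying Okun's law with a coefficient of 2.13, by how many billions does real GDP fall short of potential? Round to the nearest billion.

Output gap = -2.13 × (10.33 - 4.36) = -2.13 × 5.97 = -12.7161%.
Actual GDP ≈ 17658 × 0.872839 ≈ 15413 billion, so the shortfall is 17658 - 15413 = 2245 billion.

€2,245 billion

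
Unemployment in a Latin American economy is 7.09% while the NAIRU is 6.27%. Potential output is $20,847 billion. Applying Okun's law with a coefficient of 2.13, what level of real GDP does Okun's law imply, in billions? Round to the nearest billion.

$20,483 billion

Unemployment gap = 7.09 - 6.27 = 0.82 points, so the output gap is -2.13 × 0.82 = -1.7466%.
Actual GDP = 20847 × (1 - 1.7466/100) = 20847 × 0.982534 ≈ 20483 billion.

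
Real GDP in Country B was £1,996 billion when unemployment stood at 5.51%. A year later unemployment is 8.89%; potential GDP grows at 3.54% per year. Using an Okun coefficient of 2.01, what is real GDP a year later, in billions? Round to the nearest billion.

Δu = 8.89 - 5.51 = 3.38 points.
Okun's law (growth form): g_Y = g_Y* - β × Δu = 3.54 - 2.01 × (3.38) = 3.54 - 6.7938 = -3.2538%.
Real GDP in the next year = 1996 × (1 - 3.2538/100) = 1996 × 0.967462 ≈ 1931 billion.

£1,931 billion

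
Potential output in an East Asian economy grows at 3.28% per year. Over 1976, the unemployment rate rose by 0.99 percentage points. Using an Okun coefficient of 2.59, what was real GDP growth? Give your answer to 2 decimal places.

Growth-rate Okun's law: g_Y = g_Y* - β × Δu.
g_Y = 3.28 - 2.59 × (0.99) = 3.28 - 2.5641 = 0.7159%, i.e. 0.72% to 2 d.p.

0.72%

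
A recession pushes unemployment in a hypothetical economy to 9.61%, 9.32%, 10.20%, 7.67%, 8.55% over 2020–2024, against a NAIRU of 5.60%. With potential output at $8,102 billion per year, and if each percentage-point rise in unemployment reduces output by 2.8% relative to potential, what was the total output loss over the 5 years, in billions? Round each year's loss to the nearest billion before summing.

Year 2020: gap = -2.8 × (9.61 - 5.6) = -11.228%, loss ≈ 8102 × 11.228/100 ≈ 910.
Year 2021: gap = -2.8 × (9.32 - 5.6) = -10.416%, loss ≈ 8102 × 10.416/100 ≈ 844.
Year 2022: gap = -2.8 × (10.2 - 5.6) = -12.88%, loss ≈ 8102 × 12.88/100 ≈ 1044.
Year 2023: gap = -2.8 × (7.67 - 5.6) = -5.796%, loss ≈ 8102 × 5.796/100 ≈ 470.
Year 2024: gap = -2.8 × (8.55 - 5.6) = -8.26%, loss ≈ 8102 × 8.26/100 ≈ 669.
Total lost output = 910 + 844 + 1044 + 470 + 669 = 3937 billion.

$3,937 billion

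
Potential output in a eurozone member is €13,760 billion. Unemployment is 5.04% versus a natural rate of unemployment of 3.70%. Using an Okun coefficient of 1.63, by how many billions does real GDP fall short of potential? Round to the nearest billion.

Output gap = -1.63 × (5.04 - 3.7) = -1.63 × 1.34 = -2.1842%.
Actual GDP ≈ 13760 × 0.978158 ≈ 13459 billion, so the shortfall is 13760 - 13459 = 301 billion.

€301 billion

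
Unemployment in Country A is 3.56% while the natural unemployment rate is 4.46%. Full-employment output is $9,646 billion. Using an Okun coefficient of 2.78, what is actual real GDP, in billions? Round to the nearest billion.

$9,887 billion

Unemployment gap = 3.56 - 4.46 = -0.9 points, so the output gap is -2.78 × (-0.9) = 2.502%.
Actual GDP = 9646 × (1 + 2.502/100) = 9646 × 1.02502 ≈ 9887 billion.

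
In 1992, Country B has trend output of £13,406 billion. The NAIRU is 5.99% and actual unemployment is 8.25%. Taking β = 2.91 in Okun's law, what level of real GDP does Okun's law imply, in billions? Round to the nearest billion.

£12,524 billion

Unemployment gap = 8.25 - 5.99 = 2.26 points, so the output gap is -2.91 × 2.26 = -6.5766%.
Actual GDP = 13406 × (1 - 6.5766/100) = 13406 × 0.934234 ≈ 12524 billion.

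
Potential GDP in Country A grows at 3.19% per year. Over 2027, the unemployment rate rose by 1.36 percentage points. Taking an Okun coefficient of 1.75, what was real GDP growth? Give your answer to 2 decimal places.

0.81%

Growth-rate Okun's law: g_Y = g_Y* - β × Δu.
g_Y = 3.19 - 1.75 × (1.36) = 3.19 - 2.38 = 0.81%, i.e. 0.81% to 2 d.p.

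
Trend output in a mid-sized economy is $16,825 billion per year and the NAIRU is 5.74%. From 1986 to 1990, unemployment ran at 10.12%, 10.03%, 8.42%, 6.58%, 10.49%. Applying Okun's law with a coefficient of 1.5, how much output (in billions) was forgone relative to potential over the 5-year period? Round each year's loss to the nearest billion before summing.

Year 1986: gap = -1.5 × (10.12 - 5.74) = -6.57%, loss ≈ 16825 × 6.57/100 ≈ 1105.
Year 1987: gap = -1.5 × (10.03 - 5.74) = -6.435%, loss ≈ 16825 × 6.435/100 ≈ 1083.
Year 1988: gap = -1.5 × (8.42 - 5.74) = -4.02%, loss ≈ 16825 × 4.02/100 ≈ 676.
Year 1989: gap = -1.5 × (6.58 - 5.74) = -1.26%, loss ≈ 16825 × 1.26/100 ≈ 212.
Year 1990: gap = -1.5 × (10.49 - 5.74) = -7.125%, loss ≈ 16825 × 7.125/100 ≈ 1199.
Total lost output = 1105 + 1083 + 676 + 212 + 1199 = 4275 billion.

$4,275 billion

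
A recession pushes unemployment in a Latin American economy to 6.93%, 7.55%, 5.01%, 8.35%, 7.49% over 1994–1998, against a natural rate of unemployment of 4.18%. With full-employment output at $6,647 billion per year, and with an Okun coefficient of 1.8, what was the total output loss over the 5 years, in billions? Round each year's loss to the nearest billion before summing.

$1,726 billion

Year 1994: gap = -1.8 × (6.93 - 4.18) = -4.95%, loss ≈ 6647 × 4.95/100 ≈ 329.
Year 1995: gap = -1.8 × (7.55 - 4.18) = -6.066%, loss ≈ 6647 × 6.066/100 ≈ 403.
Year 1996: gap = -1.8 × (5.01 - 4.18) = -1.494%, loss ≈ 6647 × 1.494/100 ≈ 99.
Year 1997: gap = -1.8 × (8.35 - 4.18) = -7.506%, loss ≈ 6647 × 7.506/100 ≈ 499.
Year 1998: gap = -1.8 × (7.49 - 4.18) = -5.958%, loss ≈ 6647 × 5.958/100 ≈ 396.
Total lost output = 329 + 403 + 99 + 499 + 396 = 1726 billion.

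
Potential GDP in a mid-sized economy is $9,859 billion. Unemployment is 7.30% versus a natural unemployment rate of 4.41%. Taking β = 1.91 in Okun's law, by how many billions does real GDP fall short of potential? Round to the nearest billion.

$544 billion

Output gap = -1.91 × (7.3 - 4.41) = -1.91 × 2.89 = -5.5199%.
Actual GDP ≈ 9859 × 0.944801 ≈ 9315 billion, so the shortfall is 9859 - 9315 = 544 billion.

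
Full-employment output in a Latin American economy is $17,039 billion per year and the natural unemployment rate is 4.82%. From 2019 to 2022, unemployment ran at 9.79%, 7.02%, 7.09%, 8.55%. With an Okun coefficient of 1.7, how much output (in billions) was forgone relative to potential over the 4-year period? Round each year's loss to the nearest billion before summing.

$3,815 billion

Year 2019: gap = -1.7 × (9.79 - 4.82) = -8.449%, loss ≈ 17039 × 8.449/100 ≈ 1440.
Year 2020: gap = -1.7 × (7.02 - 4.82) = -3.74%, loss ≈ 17039 × 3.74/100 ≈ 637.
Year 2021: gap = -1.7 × (7.09 - 4.82) = -3.859%, loss ≈ 17039 × 3.859/100 ≈ 658.
Year 2022: gap = -1.7 × (8.55 - 4.82) = -6.341%, loss ≈ 17039 × 6.341/100 ≈ 1080.
Total lost output = 1440 + 637 + 658 + 1080 = 3815 billion.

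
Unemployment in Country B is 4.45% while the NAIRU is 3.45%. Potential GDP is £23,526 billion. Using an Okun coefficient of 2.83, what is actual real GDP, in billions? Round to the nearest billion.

Unemployment gap = 4.45 - 3.45 = 1 point, so the output gap is -2.83 × 1 = -2.83%.
Actual GDP = 23526 × (1 - 2.83/100) = 23526 × 0.9717 ≈ 22860 billion.

£22,860 billion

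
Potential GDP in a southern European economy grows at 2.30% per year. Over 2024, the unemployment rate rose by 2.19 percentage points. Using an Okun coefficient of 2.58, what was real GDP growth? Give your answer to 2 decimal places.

-3.35%

Growth-rate Okun's law: g_Y = g_Y* - β × Δu.
g_Y = 2.30 - 2.58 × (2.19) = 2.3 - 5.6502 = -3.3502%, i.e. -3.35% to 2 d.p.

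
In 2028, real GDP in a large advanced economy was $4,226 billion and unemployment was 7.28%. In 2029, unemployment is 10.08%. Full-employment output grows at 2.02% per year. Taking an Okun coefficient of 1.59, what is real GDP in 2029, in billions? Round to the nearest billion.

$4,123 billion

Δu = 10.08 - 7.28 = 2.8 points.
Okun's law (growth form): g_Y = g_Y* - β × Δu = 2.02 - 1.59 × (2.80) = 2.02 - 4.452 = -2.432%.
Real GDP in the next year = 4226 × (1 - 2.432/100) = 4226 × 0.97568 ≈ 4123 billion.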